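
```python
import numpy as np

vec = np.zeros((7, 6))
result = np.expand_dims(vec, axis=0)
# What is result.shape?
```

(1, 7, 6)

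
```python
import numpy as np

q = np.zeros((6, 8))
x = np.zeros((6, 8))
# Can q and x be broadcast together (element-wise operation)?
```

Yes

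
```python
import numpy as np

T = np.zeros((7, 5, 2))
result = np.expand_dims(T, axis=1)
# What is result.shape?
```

(7, 1, 5, 2)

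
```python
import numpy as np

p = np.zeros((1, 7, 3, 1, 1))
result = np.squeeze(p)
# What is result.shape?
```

(7, 3)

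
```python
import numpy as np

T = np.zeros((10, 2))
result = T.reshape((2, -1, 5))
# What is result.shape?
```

(2, 2, 5)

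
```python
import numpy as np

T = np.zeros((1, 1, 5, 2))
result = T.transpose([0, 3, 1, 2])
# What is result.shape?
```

(1, 2, 1, 5)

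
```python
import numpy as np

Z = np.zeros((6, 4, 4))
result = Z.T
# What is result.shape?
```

(4, 4, 6)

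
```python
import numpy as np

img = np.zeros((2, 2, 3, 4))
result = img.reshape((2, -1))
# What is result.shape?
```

(2, 24)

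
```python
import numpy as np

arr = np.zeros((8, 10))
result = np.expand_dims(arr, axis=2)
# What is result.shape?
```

(8, 10, 1)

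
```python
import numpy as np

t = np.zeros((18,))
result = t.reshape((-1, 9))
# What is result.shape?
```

(2, 9)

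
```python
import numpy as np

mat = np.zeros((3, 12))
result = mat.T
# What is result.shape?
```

(12, 3)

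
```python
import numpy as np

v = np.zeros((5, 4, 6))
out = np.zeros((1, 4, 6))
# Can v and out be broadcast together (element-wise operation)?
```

Yes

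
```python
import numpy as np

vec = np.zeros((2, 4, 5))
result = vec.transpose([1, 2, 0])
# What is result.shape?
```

(4, 5, 2)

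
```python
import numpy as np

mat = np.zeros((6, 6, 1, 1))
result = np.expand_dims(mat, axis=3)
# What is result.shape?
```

(6, 6, 1, 1, 1)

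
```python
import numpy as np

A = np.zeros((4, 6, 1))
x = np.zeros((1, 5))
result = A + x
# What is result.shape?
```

(4, 6, 5)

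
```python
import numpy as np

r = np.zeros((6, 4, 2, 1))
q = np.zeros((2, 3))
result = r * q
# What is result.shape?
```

(6, 4, 2, 3)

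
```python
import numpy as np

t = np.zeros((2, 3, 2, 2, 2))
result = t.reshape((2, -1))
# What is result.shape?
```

(2, 24)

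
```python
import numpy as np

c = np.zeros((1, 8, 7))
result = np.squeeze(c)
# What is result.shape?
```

(8, 7)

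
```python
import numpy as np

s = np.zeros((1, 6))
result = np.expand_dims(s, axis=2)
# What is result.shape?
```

(1, 6, 1)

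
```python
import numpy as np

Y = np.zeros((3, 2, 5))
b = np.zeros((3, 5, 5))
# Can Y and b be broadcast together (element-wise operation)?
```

No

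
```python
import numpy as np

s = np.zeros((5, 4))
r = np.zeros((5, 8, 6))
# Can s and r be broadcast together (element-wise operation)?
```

No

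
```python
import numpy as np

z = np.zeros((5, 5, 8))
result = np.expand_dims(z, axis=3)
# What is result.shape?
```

(5, 5, 8, 1)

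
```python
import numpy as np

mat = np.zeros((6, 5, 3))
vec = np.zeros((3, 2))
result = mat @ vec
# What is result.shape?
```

(6, 5, 2)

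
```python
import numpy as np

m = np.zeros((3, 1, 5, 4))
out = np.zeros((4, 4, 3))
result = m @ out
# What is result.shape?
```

(3, 4, 5, 3)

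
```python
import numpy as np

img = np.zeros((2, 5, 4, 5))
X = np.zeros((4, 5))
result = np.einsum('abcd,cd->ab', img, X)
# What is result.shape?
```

(2, 5)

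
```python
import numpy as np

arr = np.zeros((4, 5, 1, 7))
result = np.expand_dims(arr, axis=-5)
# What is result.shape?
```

(1, 4, 5, 1, 7)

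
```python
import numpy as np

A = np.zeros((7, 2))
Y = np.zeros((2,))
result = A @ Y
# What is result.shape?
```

(7,)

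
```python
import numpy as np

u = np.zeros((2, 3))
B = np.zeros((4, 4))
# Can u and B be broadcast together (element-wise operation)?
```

No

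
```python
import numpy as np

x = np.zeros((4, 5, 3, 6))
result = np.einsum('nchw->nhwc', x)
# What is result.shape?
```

(4, 3, 6, 5)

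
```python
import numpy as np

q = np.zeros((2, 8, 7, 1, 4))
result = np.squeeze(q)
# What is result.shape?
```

(2, 8, 7, 4)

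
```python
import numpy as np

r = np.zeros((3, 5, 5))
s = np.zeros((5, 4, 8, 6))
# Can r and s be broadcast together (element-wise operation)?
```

No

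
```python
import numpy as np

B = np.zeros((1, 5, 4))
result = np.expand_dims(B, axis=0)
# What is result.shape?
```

(1, 1, 5, 4)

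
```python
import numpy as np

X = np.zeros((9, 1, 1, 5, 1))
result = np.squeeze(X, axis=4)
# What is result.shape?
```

(9, 1, 1, 5)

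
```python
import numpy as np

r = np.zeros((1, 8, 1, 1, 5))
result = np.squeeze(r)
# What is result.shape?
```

(8, 5)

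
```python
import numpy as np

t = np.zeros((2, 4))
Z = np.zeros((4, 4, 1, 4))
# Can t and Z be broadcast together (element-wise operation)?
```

Yes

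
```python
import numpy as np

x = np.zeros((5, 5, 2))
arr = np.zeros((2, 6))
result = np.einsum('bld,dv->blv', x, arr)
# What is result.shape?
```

(5, 5, 6)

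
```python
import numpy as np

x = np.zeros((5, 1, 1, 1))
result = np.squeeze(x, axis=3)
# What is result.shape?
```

(5, 1, 1)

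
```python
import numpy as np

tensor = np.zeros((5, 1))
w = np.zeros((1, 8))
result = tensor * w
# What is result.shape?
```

(5, 8)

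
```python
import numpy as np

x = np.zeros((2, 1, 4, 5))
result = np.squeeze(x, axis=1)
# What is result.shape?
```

(2, 4, 5)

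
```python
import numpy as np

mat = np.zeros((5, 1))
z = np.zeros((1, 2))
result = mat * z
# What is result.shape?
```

(5, 2)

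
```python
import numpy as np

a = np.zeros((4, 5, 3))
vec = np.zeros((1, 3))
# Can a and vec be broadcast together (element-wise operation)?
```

Yes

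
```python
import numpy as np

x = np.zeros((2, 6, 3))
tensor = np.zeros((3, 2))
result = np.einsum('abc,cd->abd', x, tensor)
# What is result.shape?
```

(2, 6, 2)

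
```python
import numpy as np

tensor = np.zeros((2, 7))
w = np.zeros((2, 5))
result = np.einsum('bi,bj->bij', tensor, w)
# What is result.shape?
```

(2, 7, 5)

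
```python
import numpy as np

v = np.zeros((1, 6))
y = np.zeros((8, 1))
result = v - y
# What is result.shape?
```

(8, 6)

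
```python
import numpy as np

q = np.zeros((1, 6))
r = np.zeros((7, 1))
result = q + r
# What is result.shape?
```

(7, 6)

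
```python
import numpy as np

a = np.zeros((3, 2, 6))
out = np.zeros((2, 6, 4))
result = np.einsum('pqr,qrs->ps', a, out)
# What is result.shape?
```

(3, 4)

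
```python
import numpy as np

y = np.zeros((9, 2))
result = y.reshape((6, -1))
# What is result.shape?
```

(6, 3)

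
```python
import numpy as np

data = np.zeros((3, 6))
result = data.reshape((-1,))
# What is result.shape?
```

(18,)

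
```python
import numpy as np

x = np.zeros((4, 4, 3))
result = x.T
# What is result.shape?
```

(3, 4, 4)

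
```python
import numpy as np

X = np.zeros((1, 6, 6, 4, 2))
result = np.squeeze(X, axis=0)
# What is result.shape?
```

(6, 6, 4, 2)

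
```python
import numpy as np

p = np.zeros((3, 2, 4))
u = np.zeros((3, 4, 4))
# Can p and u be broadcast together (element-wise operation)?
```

No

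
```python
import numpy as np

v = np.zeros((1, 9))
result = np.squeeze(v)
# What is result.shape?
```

(9,)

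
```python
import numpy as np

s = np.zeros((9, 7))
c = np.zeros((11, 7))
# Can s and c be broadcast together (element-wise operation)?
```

No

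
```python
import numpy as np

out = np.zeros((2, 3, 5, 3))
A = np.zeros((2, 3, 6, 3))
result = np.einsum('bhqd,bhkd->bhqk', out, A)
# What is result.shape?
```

(2, 3, 5, 6)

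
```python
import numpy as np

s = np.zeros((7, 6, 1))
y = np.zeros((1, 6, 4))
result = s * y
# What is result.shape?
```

(7, 6, 4)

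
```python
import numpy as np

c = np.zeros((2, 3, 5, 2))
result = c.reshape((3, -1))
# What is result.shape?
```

(3, 20)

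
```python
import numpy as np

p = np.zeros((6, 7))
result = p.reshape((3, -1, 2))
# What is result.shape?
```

(3, 7, 2)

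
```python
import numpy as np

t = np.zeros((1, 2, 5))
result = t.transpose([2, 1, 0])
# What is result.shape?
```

(5, 2, 1)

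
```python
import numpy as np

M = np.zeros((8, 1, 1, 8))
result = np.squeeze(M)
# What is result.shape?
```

(8, 8)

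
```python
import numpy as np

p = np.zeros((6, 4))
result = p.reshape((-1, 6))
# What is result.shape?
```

(4, 6)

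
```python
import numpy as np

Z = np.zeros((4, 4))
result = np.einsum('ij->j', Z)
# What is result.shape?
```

(4,)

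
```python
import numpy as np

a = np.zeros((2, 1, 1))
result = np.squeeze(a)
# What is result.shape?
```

(2,)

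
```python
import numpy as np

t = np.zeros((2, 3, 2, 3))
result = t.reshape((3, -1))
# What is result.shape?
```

(3, 12)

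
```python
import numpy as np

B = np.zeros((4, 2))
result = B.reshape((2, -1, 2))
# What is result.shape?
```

(2, 2, 2)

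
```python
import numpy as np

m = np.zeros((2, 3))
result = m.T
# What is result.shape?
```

(3, 2)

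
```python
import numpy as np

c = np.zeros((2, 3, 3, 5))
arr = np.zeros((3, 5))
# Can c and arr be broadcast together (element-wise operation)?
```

Yes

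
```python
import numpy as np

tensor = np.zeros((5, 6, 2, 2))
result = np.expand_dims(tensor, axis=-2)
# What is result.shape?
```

(5, 6, 2, 1, 2)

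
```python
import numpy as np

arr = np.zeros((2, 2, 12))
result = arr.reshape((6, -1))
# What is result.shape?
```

(6, 8)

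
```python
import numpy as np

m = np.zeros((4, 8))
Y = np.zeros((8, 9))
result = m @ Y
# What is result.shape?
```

(4, 9)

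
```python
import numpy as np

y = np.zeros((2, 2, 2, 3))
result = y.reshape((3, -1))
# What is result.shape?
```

(3, 8)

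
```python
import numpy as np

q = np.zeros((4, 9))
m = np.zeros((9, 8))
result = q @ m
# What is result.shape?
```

(4, 8)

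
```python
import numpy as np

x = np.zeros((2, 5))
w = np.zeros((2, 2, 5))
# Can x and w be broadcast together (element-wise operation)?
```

Yes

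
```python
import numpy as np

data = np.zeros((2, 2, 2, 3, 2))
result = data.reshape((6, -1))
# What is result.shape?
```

(6, 8)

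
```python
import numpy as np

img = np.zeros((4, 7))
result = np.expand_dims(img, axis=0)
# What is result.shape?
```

(1, 4, 7)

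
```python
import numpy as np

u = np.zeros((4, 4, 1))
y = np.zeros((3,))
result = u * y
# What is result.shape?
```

(4, 4, 3)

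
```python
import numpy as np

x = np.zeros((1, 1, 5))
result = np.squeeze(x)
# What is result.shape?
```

(5,)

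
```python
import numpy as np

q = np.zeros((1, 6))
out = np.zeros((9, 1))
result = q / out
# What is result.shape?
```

(9, 6)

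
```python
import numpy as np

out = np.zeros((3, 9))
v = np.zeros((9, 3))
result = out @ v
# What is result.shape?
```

(3, 3)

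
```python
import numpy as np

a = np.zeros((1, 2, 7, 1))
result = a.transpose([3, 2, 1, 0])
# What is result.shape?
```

(1, 7, 2, 1)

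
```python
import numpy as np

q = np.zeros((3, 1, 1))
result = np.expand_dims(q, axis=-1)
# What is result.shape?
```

(3, 1, 1, 1)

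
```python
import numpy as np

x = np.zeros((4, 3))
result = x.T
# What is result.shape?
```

(3, 4)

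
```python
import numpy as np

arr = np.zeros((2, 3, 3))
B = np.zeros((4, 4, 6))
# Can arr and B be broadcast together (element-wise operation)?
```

No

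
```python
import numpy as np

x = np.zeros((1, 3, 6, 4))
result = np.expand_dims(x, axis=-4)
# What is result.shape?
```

(1, 1, 3, 6, 4)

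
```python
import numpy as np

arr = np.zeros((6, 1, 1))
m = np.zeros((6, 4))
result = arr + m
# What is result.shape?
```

(6, 6, 4)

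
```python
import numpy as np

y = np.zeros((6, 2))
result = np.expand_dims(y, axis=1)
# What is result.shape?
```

(6, 1, 2)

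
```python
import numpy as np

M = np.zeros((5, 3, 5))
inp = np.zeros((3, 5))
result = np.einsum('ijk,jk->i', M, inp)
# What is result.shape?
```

(5,)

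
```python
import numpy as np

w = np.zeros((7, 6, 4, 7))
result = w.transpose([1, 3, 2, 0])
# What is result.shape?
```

(6, 7, 4, 7)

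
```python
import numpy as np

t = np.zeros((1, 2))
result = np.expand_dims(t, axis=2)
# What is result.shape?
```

(1, 2, 1)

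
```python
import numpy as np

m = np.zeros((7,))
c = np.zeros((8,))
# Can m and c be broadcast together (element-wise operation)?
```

No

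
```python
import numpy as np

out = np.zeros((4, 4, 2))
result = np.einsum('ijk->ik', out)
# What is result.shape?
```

(4, 2)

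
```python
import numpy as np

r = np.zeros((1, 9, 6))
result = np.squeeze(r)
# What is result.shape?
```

(9, 6)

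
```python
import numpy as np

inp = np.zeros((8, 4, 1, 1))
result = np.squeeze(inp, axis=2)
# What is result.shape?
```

(8, 4, 1)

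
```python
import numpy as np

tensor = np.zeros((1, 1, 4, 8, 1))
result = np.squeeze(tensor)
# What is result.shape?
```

(4, 8)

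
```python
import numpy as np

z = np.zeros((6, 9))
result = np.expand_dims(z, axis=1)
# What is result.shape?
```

(6, 1, 9)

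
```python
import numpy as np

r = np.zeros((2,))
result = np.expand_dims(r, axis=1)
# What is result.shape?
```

(2, 1)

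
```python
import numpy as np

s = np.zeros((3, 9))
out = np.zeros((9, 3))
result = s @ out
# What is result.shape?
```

(3, 3)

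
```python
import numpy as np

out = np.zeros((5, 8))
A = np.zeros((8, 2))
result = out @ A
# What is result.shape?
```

(5, 2)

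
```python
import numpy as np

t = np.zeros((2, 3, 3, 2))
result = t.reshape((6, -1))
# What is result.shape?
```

(6, 6)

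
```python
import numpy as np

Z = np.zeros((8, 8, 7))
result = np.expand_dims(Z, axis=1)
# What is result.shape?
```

(8, 1, 8, 7)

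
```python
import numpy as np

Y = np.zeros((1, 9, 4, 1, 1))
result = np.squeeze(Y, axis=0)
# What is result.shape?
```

(9, 4, 1, 1)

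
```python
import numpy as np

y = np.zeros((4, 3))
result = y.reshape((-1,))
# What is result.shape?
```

(12,)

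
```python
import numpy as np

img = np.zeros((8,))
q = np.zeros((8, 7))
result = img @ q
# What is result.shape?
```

(7,)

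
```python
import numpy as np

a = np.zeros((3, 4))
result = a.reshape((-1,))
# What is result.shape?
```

(12,)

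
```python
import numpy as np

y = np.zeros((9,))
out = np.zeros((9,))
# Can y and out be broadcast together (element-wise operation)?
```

Yes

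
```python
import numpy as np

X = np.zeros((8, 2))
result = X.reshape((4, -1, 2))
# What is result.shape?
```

(4, 2, 2)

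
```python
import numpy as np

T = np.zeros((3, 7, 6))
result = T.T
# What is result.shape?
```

(6, 7, 3)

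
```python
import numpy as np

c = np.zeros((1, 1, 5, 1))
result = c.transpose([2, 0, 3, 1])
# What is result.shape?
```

(5, 1, 1, 1)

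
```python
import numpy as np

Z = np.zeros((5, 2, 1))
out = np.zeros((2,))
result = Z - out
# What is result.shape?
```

(5, 2, 2)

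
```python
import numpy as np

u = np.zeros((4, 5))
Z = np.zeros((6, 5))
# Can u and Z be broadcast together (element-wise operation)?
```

No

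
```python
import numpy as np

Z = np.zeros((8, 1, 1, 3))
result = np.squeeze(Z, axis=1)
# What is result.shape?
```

(8, 1, 3)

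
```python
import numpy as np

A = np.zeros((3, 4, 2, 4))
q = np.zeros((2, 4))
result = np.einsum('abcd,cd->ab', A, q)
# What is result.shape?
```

(3, 4)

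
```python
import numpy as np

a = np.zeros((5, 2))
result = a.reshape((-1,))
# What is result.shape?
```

(10,)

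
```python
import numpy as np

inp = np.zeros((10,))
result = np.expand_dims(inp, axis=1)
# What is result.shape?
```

(10, 1)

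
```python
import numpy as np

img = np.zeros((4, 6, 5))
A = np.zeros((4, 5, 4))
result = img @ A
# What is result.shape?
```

(4, 6, 4)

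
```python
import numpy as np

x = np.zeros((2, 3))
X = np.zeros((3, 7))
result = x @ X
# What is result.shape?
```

(2, 7)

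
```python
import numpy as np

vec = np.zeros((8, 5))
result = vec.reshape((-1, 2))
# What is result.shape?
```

(20, 2)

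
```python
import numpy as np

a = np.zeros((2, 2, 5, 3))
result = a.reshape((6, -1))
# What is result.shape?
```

(6, 10)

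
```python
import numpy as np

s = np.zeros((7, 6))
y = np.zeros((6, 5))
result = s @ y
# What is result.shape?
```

(7, 5)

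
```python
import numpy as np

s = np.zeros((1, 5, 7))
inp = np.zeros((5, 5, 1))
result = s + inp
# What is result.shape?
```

(5, 5, 7)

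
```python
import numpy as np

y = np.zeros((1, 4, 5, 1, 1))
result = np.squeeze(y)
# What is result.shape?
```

(4, 5)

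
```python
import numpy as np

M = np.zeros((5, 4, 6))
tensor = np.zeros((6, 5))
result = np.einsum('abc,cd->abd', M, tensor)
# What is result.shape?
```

(5, 4, 5)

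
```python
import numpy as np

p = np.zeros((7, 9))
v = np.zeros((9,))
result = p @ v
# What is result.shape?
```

(7,)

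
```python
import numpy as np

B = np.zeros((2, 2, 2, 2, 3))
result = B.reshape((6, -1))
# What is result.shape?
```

(6, 8)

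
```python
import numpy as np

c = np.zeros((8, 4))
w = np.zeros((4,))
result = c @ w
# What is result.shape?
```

(8,)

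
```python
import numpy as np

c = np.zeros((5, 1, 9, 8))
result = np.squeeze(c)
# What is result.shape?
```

(5, 9, 8)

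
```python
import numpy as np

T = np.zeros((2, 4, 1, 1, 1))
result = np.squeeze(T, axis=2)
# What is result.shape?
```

(2, 4, 1, 1)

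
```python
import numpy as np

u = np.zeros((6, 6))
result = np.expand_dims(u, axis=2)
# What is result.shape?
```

(6, 6, 1)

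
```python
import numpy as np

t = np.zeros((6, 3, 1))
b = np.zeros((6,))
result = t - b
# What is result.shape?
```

(6, 3, 6)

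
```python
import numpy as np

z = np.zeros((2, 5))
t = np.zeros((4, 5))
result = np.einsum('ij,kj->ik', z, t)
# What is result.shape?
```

(2, 4)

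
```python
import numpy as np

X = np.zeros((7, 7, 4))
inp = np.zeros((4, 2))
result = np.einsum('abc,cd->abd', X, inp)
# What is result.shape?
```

(7, 7, 2)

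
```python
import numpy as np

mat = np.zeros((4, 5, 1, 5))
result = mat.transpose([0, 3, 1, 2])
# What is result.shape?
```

(4, 5, 5, 1)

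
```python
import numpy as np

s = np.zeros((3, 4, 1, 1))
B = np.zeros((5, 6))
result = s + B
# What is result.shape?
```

(3, 4, 5, 6)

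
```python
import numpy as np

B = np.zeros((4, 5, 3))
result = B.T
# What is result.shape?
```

(3, 5, 4)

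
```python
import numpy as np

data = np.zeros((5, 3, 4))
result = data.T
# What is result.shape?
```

(4, 3, 5)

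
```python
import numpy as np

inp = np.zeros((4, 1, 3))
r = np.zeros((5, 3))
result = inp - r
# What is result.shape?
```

(4, 5, 3)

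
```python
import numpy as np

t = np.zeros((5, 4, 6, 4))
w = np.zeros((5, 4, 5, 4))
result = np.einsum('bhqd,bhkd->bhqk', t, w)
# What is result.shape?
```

(5, 4, 6, 5)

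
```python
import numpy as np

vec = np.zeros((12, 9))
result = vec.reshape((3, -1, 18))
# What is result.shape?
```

(3, 2, 18)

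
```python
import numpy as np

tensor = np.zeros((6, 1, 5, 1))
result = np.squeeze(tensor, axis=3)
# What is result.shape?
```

(6, 1, 5)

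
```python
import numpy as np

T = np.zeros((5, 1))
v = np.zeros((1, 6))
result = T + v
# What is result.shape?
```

(5, 6)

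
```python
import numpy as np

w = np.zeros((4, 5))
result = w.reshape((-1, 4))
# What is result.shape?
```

(5, 4)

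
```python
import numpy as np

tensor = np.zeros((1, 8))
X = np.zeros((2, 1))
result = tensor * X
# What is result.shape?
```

(2, 8)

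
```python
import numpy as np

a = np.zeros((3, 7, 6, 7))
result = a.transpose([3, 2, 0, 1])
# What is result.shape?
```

(7, 6, 3, 7)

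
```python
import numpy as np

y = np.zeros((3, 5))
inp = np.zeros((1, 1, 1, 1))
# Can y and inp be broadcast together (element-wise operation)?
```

Yes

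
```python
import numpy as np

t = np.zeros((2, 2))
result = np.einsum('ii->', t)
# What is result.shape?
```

()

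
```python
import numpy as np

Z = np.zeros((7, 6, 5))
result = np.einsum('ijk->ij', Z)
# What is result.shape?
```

(7, 6)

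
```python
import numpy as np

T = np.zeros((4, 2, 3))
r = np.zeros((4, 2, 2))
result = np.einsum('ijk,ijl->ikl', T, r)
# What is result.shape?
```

(4, 3, 2)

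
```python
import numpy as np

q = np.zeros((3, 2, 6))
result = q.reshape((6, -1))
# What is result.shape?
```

(6, 6)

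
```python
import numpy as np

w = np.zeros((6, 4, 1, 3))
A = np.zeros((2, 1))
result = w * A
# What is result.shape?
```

(6, 4, 2, 3)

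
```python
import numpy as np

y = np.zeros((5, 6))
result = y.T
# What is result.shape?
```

(6, 5)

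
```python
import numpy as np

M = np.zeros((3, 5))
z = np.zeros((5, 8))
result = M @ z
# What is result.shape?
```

(3, 8)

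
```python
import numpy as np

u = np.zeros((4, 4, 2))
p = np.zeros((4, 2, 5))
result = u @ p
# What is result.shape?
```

(4, 4, 5)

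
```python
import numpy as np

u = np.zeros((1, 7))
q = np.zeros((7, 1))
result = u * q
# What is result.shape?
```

(7, 7)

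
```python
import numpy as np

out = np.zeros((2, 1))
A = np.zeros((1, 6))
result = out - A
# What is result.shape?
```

(2, 6)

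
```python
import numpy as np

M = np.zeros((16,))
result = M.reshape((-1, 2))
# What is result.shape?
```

(8, 2)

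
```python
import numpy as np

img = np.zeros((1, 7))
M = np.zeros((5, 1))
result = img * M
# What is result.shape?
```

(5, 7)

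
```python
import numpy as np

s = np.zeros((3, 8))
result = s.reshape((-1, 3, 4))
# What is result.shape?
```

(2, 3, 4)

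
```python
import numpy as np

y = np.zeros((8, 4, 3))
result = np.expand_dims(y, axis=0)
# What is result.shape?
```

(1, 8, 4, 3)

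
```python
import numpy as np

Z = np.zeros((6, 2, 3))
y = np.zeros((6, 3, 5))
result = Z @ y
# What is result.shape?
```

(6, 2, 5)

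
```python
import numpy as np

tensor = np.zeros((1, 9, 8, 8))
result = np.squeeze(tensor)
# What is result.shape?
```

(9, 8, 8)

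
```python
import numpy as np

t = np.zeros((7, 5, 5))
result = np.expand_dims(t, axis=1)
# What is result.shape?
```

(7, 1, 5, 5)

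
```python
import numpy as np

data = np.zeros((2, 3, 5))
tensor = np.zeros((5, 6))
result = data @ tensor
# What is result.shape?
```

(2, 3, 6)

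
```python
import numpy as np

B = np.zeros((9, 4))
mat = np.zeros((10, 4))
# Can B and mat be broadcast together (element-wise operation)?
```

No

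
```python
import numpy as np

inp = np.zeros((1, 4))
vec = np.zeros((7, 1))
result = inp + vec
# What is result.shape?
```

(7, 4)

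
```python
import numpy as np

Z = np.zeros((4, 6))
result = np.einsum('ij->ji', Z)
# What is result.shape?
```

(6, 4)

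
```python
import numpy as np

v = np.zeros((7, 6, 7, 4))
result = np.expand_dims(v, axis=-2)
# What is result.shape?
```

(7, 6, 7, 1, 4)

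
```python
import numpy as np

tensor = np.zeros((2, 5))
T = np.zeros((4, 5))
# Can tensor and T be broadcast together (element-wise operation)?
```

No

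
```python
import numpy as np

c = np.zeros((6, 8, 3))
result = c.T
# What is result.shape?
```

(3, 8, 6)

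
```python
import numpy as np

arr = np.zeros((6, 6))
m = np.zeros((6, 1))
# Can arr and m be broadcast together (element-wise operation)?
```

Yes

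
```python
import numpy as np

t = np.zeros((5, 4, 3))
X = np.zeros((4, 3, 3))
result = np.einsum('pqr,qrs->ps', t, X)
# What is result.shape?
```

(5, 3)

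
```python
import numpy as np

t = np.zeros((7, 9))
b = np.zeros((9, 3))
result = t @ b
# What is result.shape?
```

(7, 3)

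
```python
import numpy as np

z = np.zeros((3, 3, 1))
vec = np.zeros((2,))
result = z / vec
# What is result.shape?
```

(3, 3, 2)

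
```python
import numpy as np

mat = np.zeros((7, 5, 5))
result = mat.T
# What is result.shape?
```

(5, 5, 7)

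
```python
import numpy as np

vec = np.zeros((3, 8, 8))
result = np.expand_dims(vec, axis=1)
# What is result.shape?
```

(3, 1, 8, 8)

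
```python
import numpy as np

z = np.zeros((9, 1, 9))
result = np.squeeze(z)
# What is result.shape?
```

(9, 9)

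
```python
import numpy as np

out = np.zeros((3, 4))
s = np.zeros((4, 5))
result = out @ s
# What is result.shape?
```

(3, 5)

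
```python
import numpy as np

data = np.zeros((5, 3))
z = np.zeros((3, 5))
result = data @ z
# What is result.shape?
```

(5, 5)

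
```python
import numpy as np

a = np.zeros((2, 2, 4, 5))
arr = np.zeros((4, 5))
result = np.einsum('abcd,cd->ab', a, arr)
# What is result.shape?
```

(2, 2)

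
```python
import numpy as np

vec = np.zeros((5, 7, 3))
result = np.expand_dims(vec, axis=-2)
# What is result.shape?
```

(5, 7, 1, 3)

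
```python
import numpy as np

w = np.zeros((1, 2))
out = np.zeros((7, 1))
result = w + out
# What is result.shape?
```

(7, 2)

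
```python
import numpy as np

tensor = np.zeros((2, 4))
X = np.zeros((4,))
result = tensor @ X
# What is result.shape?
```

(2,)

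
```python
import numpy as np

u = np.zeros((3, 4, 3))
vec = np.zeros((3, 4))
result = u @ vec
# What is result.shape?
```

(3, 4, 4)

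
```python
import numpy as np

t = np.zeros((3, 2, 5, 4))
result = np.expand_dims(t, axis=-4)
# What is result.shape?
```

(3, 1, 2, 5, 4)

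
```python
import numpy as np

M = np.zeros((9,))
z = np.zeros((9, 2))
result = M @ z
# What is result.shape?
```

(2,)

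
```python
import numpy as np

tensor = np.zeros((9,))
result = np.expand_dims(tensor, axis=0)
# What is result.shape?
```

(1, 9)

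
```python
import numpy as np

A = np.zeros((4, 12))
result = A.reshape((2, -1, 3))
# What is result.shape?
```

(2, 8, 3)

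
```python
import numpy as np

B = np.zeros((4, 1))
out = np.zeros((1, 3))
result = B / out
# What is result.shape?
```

(4, 3)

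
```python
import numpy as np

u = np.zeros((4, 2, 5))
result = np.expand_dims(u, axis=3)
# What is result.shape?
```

(4, 2, 5, 1)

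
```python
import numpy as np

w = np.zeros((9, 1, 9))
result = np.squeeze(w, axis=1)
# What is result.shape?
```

(9, 9)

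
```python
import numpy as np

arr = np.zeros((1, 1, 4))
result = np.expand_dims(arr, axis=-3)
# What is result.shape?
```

(1, 1, 1, 4)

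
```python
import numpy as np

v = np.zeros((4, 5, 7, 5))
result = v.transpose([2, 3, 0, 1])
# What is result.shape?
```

(7, 5, 4, 5)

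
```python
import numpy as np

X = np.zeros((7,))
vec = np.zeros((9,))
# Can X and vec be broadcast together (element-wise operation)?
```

No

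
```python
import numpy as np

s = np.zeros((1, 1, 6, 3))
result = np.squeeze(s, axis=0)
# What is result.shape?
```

(1, 6, 3)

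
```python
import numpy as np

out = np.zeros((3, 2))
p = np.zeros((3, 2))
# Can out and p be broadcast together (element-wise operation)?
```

Yes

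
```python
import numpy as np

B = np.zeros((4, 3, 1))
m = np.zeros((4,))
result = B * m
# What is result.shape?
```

(4, 3, 4)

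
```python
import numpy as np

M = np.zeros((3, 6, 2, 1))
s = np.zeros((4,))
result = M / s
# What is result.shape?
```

(3, 6, 2, 4)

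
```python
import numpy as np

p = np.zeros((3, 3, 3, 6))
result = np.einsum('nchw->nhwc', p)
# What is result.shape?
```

(3, 3, 6, 3)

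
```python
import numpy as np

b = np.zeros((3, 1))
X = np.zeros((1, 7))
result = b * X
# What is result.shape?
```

(3, 7)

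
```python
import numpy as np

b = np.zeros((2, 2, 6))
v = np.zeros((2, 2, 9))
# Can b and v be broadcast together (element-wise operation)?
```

No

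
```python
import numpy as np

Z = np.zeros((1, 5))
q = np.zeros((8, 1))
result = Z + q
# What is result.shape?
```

(8, 5)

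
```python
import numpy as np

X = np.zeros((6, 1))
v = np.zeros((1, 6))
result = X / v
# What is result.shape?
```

(6, 6)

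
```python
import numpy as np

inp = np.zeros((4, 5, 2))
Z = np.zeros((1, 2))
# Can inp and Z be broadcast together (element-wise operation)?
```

Yes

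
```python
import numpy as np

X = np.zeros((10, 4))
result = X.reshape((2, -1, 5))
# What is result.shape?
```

(2, 4, 5)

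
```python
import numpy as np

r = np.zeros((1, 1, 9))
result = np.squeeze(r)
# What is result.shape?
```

(9,)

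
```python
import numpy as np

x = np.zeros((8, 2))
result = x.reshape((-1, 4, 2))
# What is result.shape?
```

(2, 4, 2)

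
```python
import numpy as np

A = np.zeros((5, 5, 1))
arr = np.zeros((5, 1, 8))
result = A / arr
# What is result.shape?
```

(5, 5, 8)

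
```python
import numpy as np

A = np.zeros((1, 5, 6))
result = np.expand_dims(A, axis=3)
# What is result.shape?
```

(1, 5, 6, 1)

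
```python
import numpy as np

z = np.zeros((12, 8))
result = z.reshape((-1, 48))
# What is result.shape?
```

(2, 48)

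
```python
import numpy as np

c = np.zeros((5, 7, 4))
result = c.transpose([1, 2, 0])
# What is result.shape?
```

(7, 4, 5)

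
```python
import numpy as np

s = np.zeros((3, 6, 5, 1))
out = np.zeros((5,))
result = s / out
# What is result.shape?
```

(3, 6, 5, 5)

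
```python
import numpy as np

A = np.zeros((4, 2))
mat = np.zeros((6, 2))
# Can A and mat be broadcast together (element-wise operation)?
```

No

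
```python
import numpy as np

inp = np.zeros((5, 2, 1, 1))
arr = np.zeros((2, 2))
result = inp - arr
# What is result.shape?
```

(5, 2, 2, 2)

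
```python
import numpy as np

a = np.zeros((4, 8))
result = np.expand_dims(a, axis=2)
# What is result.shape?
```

(4, 8, 1)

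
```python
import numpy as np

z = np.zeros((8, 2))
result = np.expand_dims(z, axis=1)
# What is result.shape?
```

(8, 1, 2)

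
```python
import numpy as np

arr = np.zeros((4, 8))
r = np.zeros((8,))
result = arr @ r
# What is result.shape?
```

(4,)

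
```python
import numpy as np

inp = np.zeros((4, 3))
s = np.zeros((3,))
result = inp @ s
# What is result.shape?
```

(4,)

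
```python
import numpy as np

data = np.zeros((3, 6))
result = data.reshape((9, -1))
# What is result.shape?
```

(9, 2)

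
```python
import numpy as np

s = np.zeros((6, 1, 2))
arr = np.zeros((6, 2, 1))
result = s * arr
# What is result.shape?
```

(6, 2, 2)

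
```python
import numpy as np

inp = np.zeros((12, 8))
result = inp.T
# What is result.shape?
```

(8, 12)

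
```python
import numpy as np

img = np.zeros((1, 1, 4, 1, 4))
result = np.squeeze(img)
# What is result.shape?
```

(4, 4)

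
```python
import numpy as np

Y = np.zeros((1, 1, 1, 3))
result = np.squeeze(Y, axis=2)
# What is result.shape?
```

(1, 1, 3)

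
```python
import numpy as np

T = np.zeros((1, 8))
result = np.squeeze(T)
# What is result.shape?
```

(8,)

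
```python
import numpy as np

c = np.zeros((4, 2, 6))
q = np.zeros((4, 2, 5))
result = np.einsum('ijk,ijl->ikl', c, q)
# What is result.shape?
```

(4, 6, 5)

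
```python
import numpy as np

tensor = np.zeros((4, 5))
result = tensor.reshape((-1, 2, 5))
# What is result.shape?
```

(2, 2, 5)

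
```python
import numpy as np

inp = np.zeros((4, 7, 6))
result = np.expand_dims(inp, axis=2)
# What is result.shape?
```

(4, 7, 1, 6)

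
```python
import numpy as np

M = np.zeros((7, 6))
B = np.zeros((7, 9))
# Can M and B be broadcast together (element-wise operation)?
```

No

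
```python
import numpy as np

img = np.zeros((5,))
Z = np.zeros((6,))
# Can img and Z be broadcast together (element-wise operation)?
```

No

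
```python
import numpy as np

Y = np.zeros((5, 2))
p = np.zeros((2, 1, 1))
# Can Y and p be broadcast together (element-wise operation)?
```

Yes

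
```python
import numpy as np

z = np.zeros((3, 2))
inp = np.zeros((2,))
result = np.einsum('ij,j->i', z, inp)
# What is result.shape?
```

(3,)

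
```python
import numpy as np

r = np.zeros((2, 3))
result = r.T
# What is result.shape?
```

(3, 2)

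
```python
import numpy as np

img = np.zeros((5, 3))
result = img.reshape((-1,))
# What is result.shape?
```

(15,)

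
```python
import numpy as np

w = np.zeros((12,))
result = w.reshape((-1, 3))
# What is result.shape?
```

(4, 3)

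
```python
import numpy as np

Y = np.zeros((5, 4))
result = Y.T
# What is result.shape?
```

(4, 5)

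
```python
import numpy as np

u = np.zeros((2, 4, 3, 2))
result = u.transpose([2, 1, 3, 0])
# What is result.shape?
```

(3, 4, 2, 2)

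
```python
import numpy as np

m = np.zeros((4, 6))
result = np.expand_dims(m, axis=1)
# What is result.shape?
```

(4, 1, 6)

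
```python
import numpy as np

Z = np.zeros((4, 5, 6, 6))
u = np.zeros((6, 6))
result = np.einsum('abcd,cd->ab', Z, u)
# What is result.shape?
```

(4, 5)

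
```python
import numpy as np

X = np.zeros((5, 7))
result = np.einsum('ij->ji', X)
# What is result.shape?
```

(7, 5)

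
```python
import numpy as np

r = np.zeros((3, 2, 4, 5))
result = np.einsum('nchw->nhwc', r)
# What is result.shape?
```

(3, 4, 5, 2)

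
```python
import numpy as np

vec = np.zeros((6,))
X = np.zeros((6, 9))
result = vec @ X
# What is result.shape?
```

(9,)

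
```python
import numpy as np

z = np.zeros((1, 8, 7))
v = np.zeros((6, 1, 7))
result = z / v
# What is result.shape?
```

(6, 8, 7)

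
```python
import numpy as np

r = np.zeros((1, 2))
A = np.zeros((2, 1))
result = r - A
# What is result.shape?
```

(2, 2)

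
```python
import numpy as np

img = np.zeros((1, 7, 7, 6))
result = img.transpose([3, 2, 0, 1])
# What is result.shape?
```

(6, 7, 1, 7)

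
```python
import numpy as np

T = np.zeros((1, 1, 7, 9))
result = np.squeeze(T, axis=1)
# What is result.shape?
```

(1, 7, 9)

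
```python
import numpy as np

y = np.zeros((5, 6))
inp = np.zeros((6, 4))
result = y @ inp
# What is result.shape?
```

(5, 4)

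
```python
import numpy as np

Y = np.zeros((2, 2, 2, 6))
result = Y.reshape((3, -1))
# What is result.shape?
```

(3, 16)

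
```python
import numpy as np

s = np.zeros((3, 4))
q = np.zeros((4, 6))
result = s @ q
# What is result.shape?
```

(3, 6)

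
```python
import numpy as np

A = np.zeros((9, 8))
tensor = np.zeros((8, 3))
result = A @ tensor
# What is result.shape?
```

(9, 3)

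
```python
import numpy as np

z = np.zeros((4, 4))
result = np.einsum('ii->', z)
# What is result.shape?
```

()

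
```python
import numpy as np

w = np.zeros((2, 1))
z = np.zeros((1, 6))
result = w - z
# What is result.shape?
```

(2, 6)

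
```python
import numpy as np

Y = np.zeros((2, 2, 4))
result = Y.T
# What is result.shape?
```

(4, 2, 2)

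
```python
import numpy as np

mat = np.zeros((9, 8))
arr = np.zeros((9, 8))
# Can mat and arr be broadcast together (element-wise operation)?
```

Yes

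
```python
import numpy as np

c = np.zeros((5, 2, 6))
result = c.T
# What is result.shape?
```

(6, 2, 5)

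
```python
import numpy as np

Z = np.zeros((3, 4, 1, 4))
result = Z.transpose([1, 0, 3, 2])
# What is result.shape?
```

(4, 3, 4, 1)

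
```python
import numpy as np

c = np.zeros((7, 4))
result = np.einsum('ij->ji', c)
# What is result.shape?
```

(4, 7)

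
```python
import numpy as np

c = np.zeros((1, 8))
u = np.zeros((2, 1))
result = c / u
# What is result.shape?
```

(2, 8)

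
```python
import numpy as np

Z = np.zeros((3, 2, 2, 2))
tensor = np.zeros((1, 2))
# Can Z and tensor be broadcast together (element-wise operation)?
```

Yes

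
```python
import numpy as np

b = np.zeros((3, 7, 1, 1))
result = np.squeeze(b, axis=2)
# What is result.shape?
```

(3, 7, 1)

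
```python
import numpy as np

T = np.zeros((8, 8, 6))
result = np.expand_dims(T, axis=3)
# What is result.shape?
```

(8, 8, 6, 1)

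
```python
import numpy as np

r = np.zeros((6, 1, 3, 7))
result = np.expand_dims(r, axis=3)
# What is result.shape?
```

(6, 1, 3, 1, 7)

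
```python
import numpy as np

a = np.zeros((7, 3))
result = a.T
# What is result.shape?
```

(3, 7)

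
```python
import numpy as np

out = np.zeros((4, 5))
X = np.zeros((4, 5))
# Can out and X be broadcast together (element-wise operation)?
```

Yes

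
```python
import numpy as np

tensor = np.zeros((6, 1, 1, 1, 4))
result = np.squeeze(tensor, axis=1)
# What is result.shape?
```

(6, 1, 1, 4)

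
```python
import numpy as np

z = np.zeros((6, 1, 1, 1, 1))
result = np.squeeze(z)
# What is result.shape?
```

(6,)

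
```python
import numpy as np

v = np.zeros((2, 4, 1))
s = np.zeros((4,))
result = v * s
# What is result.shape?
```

(2, 4, 4)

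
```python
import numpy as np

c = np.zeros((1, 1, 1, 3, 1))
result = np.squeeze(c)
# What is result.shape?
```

(3,)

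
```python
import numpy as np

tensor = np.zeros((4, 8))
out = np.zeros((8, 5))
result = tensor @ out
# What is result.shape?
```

(4, 5)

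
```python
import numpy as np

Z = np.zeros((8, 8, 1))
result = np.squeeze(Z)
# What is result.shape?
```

(8, 8)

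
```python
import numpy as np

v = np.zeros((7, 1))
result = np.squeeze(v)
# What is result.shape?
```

(7,)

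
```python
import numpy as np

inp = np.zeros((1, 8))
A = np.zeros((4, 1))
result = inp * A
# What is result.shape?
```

(4, 8)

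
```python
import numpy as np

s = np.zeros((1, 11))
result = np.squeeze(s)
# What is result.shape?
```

(11,)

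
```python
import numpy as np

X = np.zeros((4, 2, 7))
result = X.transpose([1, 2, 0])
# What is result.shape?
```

(2, 7, 4)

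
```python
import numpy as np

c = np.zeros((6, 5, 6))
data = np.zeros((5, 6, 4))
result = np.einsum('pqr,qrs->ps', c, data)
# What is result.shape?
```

(6, 4)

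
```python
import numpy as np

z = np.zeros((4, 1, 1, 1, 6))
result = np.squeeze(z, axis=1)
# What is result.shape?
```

(4, 1, 1, 6)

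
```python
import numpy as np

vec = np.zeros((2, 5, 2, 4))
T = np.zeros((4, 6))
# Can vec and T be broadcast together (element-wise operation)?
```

No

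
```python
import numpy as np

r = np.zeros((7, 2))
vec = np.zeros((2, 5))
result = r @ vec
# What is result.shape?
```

(7, 5)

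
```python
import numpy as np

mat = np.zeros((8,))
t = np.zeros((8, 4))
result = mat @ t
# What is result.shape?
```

(4,)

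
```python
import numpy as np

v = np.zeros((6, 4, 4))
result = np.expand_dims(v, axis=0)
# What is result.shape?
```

(1, 6, 4, 4)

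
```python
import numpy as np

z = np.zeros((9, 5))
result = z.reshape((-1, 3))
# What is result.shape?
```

(15, 3)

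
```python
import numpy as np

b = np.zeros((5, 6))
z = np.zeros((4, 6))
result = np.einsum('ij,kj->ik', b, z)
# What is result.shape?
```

(5, 4)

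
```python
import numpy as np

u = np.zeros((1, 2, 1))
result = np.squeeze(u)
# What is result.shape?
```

(2,)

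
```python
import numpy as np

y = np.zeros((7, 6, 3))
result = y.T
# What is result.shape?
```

(3, 6, 7)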